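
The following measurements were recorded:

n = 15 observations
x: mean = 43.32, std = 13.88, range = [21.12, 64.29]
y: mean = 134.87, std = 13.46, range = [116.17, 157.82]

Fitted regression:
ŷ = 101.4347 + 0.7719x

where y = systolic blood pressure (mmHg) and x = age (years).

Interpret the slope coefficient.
On average, blood pressure is about 0.7719 mmHg higher for every extra year of age.

β₁ = 0.7719 is the change in predicted blood pressure (mmHg) per additional year of age.

Interpretation:
- Age up by 1 year → predicted blood pressure increases by 0.7719 mmHg
- This is a linear approximation: the same per-unit change is assumed across the whole observed x range
- The slope describes association in these data, not necessarily a causal effect

The intercept β₀ = 101.4347 is the predicted blood pressure when age = 0; since the smallest observed x is 21.12, this is an extrapolation and mainly anchors the line.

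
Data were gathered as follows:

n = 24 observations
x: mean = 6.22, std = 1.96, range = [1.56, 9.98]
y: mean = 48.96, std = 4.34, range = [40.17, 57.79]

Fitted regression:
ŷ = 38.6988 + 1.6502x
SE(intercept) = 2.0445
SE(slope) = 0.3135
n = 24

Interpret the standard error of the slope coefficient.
SE(slope) = 0.3135 measures the uncertainty in the estimated slope. The coefficient is estimated precisely (SE/|β̂₁| = 19.0%).

SE(β̂₁) = 0.3135 says: if we drew many samples of n = 24 from the same population and refit each time, the fitted slopes would scatter with a standard deviation of roughly 0.3135 around the true β₁.

Relative precision:
- SE / |β̂₁| = 0.3135 / 1.6502 = 19.0%
- Rule of thumb (under 20%: precise; 20% to under 50%: moderately precise; 50% or more: imprecise) → precise

Link to the t-test: t = β̂₁ / SE(β̂₁) = 1.6502 / 0.3135 = 5.2638, the statistic for H₀: β₁ = 0.

What drives SE(β̂₁): wider spread of x values → smaller SE; larger n (here n = 24) → smaller SE.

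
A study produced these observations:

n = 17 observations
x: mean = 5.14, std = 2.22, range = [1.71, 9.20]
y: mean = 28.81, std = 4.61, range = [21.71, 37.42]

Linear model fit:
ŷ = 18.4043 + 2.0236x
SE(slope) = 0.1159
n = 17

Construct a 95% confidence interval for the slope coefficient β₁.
The 95% CI for β₁ is (1.7766, 2.2706)

Confidence interval for the slope:

The 95% CI for β₁ is: β̂₁ ± t*(α/2, n-2) × SE(β̂₁)

Step 1: Find critical t-value
- Confidence level = 0.95
- Degrees of freedom = n - 2 = 17 - 2 = 15
- t*(α/2, 15) = 2.1314

Step 2: Calculate margin of error
Margin = 2.1314 × 0.1159 = 0.2470

Step 3: Construct interval
CI = 2.0236 ± 0.2470
CI = (1.7766, 2.2706)

Interpretation: We are 95% confident that the true slope β₁ lies between 1.7766 and 2.2706.
Both endpoints are positive, so the data support a genuinely positive slope at this confidence level.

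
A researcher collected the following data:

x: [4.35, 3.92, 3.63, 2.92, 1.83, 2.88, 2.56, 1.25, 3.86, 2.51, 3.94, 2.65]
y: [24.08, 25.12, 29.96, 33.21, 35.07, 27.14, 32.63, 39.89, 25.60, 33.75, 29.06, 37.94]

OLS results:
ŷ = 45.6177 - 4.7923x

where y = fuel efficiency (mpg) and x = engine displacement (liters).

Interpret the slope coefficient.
For each additional liter of engine displacement, predicted fuel efficiency decreases by approximately 4.7923 mpg.

The slope coefficient β₁ = -4.7923 represents the marginal effect of engine displacement on fuel efficiency.

Interpretation:
- Engine displacement up by 1 liter → predicted fuel efficiency decreases by 4.7923 mpg
- This is a linear approximation: the same per-unit change is assumed across the whole observed x range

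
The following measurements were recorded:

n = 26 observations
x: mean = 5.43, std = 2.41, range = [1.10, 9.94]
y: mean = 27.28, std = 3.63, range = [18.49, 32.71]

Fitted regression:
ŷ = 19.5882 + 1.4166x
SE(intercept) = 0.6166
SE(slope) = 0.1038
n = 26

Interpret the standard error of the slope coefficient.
SE(β̂₁) = 0.1038 is the estimated standard deviation of the slope estimate across repeated samples; relative to β̂₁ = 1.4166 that is 7.3%, a precise estimate.

SE(β̂₁) = s / √Sxx, where s is the residual standard deviation and Sxx = Σ(x − x̄)². It is the yardstick for how far β̂₁ = 1.4166 could plausibly be from the true slope.

Relative precision:
- SE / |β̂₁| = 0.1038 / 1.4166 = 7.3%
- Rule of thumb (under 20%: precise; 20% to under 50%: moderately precise; 50% or more: imprecise) → precise

Link to the t-test: t = β̂₁ / SE(β̂₁) = 1.4166 / 0.1038 = 13.6474, the statistic for H₀: β₁ = 0.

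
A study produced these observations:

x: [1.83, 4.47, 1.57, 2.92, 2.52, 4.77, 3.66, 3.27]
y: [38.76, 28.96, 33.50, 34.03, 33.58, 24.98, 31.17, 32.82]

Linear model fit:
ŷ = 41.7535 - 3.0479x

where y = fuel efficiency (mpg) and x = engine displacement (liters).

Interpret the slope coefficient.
For each additional liter of engine displacement, predicted fuel efficiency decreases by approximately 3.0479 mpg.

β₁ = -3.0479 is the change in predicted fuel efficiency (mpg) per additional liter of engine displacement.

Interpretation:
- Engine displacement up by 1 liter → predicted fuel efficiency decreases by 3.0479 mpg
- This is a linear approximation: the same per-unit change is assumed across the whole observed x range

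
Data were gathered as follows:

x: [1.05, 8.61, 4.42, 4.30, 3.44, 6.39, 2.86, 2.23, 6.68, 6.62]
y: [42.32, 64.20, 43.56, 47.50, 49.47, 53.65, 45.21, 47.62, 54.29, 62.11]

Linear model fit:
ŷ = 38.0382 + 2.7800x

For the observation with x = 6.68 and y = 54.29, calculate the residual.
Residual = -2.3186

The residual is the difference between the actual value and the predicted value:

Residual = y - ŷ

Step 1: Calculate predicted value
ŷ = 38.0382 + 2.7800 × 6.68
ŷ = 56.6086

Step 2: Calculate residual
Residual = 54.29 - 56.6086
Residual = -2.3186

The residual is negative, so the observed y = 54.29 sits below the regression line (the line overestimates it by 2.3186).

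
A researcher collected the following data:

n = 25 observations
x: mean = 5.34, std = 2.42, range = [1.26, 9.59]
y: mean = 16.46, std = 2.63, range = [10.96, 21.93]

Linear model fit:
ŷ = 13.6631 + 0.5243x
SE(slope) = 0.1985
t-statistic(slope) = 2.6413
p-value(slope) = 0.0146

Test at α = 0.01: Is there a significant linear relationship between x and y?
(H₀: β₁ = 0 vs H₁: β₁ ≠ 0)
Since p-value = 0.0146 ≥ α = 0.01, fail to reject H₀ — the slope is not significantly different from 0.

Hypothesis test for the slope coefficient:

H₀: β₁ = 0 (no linear relationship)
H₁: β₁ ≠ 0 (linear relationship exists)

Test statistic: t = β̂₁ / SE(β̂₁) = 0.5243 / 0.1985 = 2.6413

With df = 23, the two-sided p-value for |t| = 2.6413 is 0.0146.

Decision rule: reject H₀ if p-value < α.
p-value = 0.0146 ≥ α = 0.01 → fail to reject H₀.

Conclusion: the linear association between x and y is not significant at the 1% level.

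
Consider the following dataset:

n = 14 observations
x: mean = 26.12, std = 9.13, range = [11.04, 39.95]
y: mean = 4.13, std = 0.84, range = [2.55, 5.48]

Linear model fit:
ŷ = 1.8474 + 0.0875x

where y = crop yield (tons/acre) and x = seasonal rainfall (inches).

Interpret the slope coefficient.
For each additional inch of rainfall, predicted crop yield increases by approximately 0.0875 tons/acre.

The slope coefficient β₁ = 0.0875 represents the marginal effect of rainfall on crop yield.

Interpretation:
- Rainfall up by 1 inch → predicted crop yield increases by 0.0875 tons/acre
- The effect is assumed constant over the observed range of x (linearity)

The intercept β₀ = 1.8474 is the predicted crop yield when rainfall = 0; since the smallest observed x is 11.04, this is an extrapolation and mainly anchors the line.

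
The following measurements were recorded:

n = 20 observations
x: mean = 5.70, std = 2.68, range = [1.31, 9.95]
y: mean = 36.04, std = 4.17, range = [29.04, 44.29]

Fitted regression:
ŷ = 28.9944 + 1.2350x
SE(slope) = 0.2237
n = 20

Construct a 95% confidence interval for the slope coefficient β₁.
The 95% CI for β₁ is (0.7650, 1.7050)

Confidence interval for the slope:

The 95% CI for β₁ is: β̂₁ ± t*(α/2, n-2) × SE(β̂₁)

Step 1: Find critical t-value
- Confidence level = 0.95
- Degrees of freedom = n - 2 = 20 - 2 = 18
- t*(α/2, 18) = 2.1009

Step 2: Calculate margin of error
Margin = 2.1009 × 0.2237 = 0.4700

Step 3: Construct interval
CI = 1.2350 ± 0.4700
CI = (0.7650, 1.7050)

Interpretation: We are 95% confident that the true slope β₁ lies between 0.7650 and 1.7050.
The interval does not include 0, suggesting a significant linear relationship.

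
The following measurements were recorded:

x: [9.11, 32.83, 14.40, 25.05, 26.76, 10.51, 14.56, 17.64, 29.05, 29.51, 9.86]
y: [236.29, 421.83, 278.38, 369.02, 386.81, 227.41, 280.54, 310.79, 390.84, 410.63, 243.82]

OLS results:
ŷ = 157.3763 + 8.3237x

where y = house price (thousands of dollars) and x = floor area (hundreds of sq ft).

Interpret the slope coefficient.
On average, house price is about 8.3237 thousand dollars higher for every extra hundred sq ft of floor area.

The slope coefficient β₁ = 8.3237 represents the marginal effect of floor area on house price.

Interpretation:
- Floor area up by 1 hundred sq ft → predicted house price increases by 8.3237 thousand dollars
- This is a linear approximation: the same per-unit change is assumed across the whole observed x range
- The sign (+) gives the direction; the magnitude 8.3237 gives the size of the effect per hundred sq ft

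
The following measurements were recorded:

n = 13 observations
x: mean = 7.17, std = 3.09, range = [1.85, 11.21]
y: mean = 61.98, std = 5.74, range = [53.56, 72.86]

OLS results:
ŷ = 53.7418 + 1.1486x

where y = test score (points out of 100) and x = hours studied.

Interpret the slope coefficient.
On average, test score is about 1.1486 points higher for every extra hour of study time.

The slope β₁ = 1.1486 gives the rate at which the fitted test score changes with study time.

Interpretation:
- Study time up by 1 hour → predicted test score increases by 1.1486 points
- This is a linear approximation: the same per-unit change is assumed across the whole observed x range
- The sign (+) gives the direction; the magnitude 1.1486 gives the size of the effect per hour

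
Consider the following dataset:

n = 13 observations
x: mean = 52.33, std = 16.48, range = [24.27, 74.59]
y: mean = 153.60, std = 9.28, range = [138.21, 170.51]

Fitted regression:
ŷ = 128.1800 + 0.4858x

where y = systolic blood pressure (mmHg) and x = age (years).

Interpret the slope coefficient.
An increase of one year in age is associated with a 0.4858 mmHg increase in predicted blood pressure.

The slope β₁ = 0.4858 gives the rate at which the fitted blood pressure changes with age.

Interpretation:
- Age up by 1 year → predicted blood pressure increases by 0.4858 mmHg
- This is a linear approximation: the same per-unit change is assumed across the whole observed x range
- The slope describes association in these data, not necessarily a causal effect

(β₀ = 128.1800 is the fitted value at x = 0 and is not part of the slope interpretation.)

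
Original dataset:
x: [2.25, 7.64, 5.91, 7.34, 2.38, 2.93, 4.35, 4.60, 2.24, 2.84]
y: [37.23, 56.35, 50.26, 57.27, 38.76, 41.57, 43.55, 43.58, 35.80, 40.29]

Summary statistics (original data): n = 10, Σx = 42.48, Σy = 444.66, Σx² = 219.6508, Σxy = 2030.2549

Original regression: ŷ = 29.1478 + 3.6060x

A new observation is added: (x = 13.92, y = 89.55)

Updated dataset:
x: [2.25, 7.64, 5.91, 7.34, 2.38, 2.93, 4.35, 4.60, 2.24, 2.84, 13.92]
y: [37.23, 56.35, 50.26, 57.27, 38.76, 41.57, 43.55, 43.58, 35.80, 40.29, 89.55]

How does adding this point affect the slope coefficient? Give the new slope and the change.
Adding the point moves β₁ from 3.6060 to 4.3284, i.e. it increases by 0.7224 (+20.0%).

The new point has HIGH LEVERAGE: x = 13.92 is far from the original mean x̄ = 42.48/10 ≈ 4.25 (original range [2.24, 7.64]).

Step 1: Update the sums with the new point (n goes from 10 to 11)
Σx  = 42.48 + 13.92 = 56.40
Σy  = 444.66 + 89.55 = 534.21
Σx² = 219.6508 + 13.92² = 219.6508 + 193.7664 = 413.4172
Σxy = 2030.2549 + 13.92×89.55 = 2030.2549 + 1246.5360 = 3276.7909

Step 2: Recompute the slope with b₁ = (nΣxy − ΣxΣy) / (nΣx² − (Σx)²)
Numerator   = 11×3276.7909 − 56.40×534.21 = 36044.6999 − 30129.4440 = 5915.2559
Denominator = 11×413.4172 − 56.40² = 4547.5892 − 3180.9600 = 1366.6292
b₁(new) = 5915.2559 / 1366.6292 = 4.3284

(Same formula on the original sums: (10×2030.2549 − 42.48×444.66) / (10×219.6508 − 42.48²) = 1413.3922 / 391.9576 = 3.6060, matching the given fit.)

Step 3: Change in slope
Δβ₁ = 4.3284 − 3.6060 = +0.7224
Relative change = +0.7224 / 3.6060 × 100% = +20.0%
→ the slope increases when the point is added.

Because the point sits above the extension of the original line at a high-leverage x, it tilts the fit up.
In practice: refit with and without it and report both if conclusions differ; examine leverage (hᵢ) and Cook's distance rather than deleting it automatically.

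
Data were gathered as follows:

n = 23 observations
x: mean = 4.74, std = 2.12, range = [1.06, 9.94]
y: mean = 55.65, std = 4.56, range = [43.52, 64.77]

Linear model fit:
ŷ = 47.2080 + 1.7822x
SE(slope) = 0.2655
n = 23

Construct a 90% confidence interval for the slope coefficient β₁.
The 90% CI for β₁ is (1.3254, 2.2390)

Confidence interval for the slope:

The 90% CI for β₁ is: β̂₁ ± t*(α/2, n-2) × SE(β̂₁)

Step 1: Find critical t-value
- Confidence level = 0.9
- Degrees of freedom = n - 2 = 23 - 2 = 21
- t*(α/2, 21) = 1.7207

Step 2: Calculate margin of error
Margin = 1.7207 × 0.2655 = 0.4568

Step 3: Construct interval
CI = 1.7822 ± 0.4568
CI = (1.3254, 2.2390)

Interpretation: each one-unit increase in x is associated with a change in mean y of between 1.3254 and 2.2390, with 90% confidence.
Since 0 is outside the interval, a two-sided test at α = 0.10 would reject H₀: β₁ = 0.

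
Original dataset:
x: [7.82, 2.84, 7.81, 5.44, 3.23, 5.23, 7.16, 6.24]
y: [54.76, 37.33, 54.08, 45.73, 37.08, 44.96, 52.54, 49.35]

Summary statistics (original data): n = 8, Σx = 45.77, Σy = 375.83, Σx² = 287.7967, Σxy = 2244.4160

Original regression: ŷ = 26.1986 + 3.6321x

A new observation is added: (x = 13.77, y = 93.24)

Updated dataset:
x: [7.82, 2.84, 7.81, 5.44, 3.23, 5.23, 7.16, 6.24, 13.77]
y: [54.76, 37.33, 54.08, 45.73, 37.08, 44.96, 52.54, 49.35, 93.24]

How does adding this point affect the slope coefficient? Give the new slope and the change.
Adding the point moves β₁ from 3.6321 to 5.0907, i.e. it increases by 1.4586 (+40.2%).

The new point has HIGH LEVERAGE: x = 13.77 is far from the original mean x̄ = 45.77/8 ≈ 5.72 (original range [2.84, 7.82]).

Step 1: Update the sums with the new point (n goes from 8 to 9)
Σx  = 45.77 + 13.77 = 59.54
Σy  = 375.83 + 93.24 = 469.07
Σx² = 287.7967 + 13.77² = 287.7967 + 189.6129 = 477.4096
Σxy = 2244.4160 + 13.77×93.24 = 2244.4160 + 1283.9148 = 3528.3308

Step 2: Recompute the slope with b₁ = (nΣxy − ΣxΣy) / (nΣx² − (Σx)²)
Numerator   = 9×3528.3308 − 59.54×469.07 = 31754.9772 − 27928.4278 = 3826.5494
Denominator = 9×477.4096 − 59.54² = 4296.6864 − 3545.0116 = 751.6748
b₁(new) = 3826.5494 / 751.6748 = 5.0907

(Same formula on the original sums: (8×2244.4160 − 45.77×375.83) / (8×287.7967 − 45.77²) = 753.5889 / 207.4807 = 3.6321, matching the given fit.)

Step 3: Change in slope
Δβ₁ = 5.0907 − 3.6321 = +1.4586
Relative change = +1.4586 / 3.6321 × 100% = +40.2%
→ the slope increases when the point is added.

A high-leverage point only changes the slope if it is off the original line; here y = 93.24 is above the original trend, so the slope increases.
In practice: check such a point for data-entry or measurement error.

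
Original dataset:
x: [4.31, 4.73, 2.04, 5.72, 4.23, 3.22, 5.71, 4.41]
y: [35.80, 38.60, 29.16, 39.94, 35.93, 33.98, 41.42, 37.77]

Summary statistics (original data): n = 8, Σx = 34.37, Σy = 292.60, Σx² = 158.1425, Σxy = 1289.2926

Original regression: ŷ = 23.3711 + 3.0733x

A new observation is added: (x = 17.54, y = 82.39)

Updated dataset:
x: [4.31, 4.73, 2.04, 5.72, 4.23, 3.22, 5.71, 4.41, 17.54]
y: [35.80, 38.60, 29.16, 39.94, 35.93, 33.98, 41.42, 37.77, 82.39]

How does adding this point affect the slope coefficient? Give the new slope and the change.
The slope changes from 3.0733 to 3.4351 (change of +0.3618, or +11.8%).

The new point has HIGH LEVERAGE: x = 17.54 is far from the original mean x̄ = 34.37/8 ≈ 4.30 (original range [2.04, 5.72]).

Step 1: Update the sums with the new point (n goes from 8 to 9)
Σx  = 34.37 + 17.54 = 51.91
Σy  = 292.60 + 82.39 = 374.99
Σx² = 158.1425 + 17.54² = 158.1425 + 307.6516 = 465.7941
Σxy = 1289.2926 + 17.54×82.39 = 1289.2926 + 1445.1206 = 2734.4132

Step 2: Recompute the slope with b₁ = (nΣxy − ΣxΣy) / (nΣx² − (Σx)²)
Numerator   = 9×2734.4132 − 51.91×374.99 = 24609.7188 − 19465.7309 = 5143.9879
Denominator = 9×465.7941 − 51.91² = 4192.1469 − 2694.6481 = 1497.4988
b₁(new) = 5143.9879 / 1497.4988 = 3.4351

(Same formula on the original sums: (8×1289.2926 − 34.37×292.60) / (8×158.1425 − 34.37²) = 257.6788 / 83.8431 = 3.0733, matching the given fit.)

Step 3: Change in slope
Δβ₁ = 3.4351 − 3.0733 = +0.3618
Relative change = +0.3618 / 3.0733 × 100% = +11.8%
→ the slope increases when the point is added.

A high-leverage point only changes the slope if it is off the original line; here y = 82.39 is above the original trend, so the slope increases.
In practice: investigate whether it comes from the same population as the rest of the sample.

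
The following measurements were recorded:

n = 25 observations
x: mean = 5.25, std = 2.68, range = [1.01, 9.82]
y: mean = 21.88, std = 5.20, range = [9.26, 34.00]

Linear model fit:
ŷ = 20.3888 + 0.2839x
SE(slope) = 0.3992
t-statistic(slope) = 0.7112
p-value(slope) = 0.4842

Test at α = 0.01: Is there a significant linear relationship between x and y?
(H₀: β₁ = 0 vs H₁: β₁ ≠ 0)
Fail to reject H₀: p-value = 0.4842 ≥ α = 0.01. The linear relationship is not significant at the 1% level.

Hypothesis test for the slope coefficient:

H₀: β₁ = 0 (no linear relationship)
H₁: β₁ ≠ 0 (linear relationship exists)

Test statistic: t = β̂₁ / SE(β̂₁) = 0.2839 / 0.3992 = 0.7112

With df = 23, the two-sided p-value for |t| = 0.7112 is 0.4842.

Decision rule: reject H₀ if p-value < α.
p-value = 0.4842 ≥ α = 0.01 → fail to reject H₀.

There is not sufficient evidence at the 1% significance level to conclude that a linear relationship exists between x and y.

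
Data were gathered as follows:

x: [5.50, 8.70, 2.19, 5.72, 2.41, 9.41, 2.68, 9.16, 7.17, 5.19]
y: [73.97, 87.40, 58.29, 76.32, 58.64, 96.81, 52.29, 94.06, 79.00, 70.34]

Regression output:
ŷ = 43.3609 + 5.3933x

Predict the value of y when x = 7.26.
ŷ = 82.5163

To predict y for x = 7.26, substitute into the regression equation:

ŷ = 43.3609 + 5.3933 × 7.26
ŷ = 43.3609 + 39.1554
ŷ = 82.5163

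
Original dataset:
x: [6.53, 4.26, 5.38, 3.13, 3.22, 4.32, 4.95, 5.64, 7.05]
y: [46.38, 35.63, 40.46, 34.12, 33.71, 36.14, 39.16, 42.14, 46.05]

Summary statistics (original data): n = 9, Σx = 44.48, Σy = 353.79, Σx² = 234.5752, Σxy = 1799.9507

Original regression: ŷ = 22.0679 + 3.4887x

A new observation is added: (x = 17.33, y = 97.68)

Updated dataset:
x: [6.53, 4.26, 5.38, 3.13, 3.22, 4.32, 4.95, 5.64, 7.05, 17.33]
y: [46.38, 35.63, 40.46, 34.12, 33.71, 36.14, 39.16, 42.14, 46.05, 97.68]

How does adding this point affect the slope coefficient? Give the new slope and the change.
The slope changes from 3.4887 to 4.5939 (change of +1.1052, or +31.7%).

x = 17.33 lies well outside the original x-range [3.13, 7.05] (x̄ ≈ 4.94), so this observation has high leverage and can move the slope substantially.

Step 1: Update the sums with the new point (n goes from 9 to 10)
Σx  = 44.48 + 17.33 = 61.81
Σy  = 353.79 + 97.68 = 451.47
Σx² = 234.5752 + 17.33² = 234.5752 + 300.3289 = 534.9041
Σxy = 1799.9507 + 17.33×97.68 = 1799.9507 + 1692.7944 = 3492.7451

Step 2: Recompute the slope with b₁ = (nΣxy − ΣxΣy) / (nΣx² − (Σx)²)
Numerator   = 10×3492.7451 − 61.81×451.47 = 34927.4510 − 27905.3607 = 7022.0903
Denominator = 10×534.9041 − 61.81² = 5349.0410 − 3820.4761 = 1528.5649
b₁(new) = 7022.0903 / 1528.5649 = 4.5939

(Same formula on the original sums: (9×1799.9507 − 44.48×353.79) / (9×234.5752 − 44.48²) = 462.9771 / 132.7064 = 3.4887, matching the given fit.)

Step 3: Change in slope
Δβ₁ = 4.5939 − 3.4887 = +1.1052
Relative change = +1.1052 / 3.4887 × 100% = +31.7%
→ the slope increases when the point is added.

Because the point sits above the extension of the original line at a high-leverage x, it tilts the fit up.
In practice: refit with and without it and report both if conclusions differ.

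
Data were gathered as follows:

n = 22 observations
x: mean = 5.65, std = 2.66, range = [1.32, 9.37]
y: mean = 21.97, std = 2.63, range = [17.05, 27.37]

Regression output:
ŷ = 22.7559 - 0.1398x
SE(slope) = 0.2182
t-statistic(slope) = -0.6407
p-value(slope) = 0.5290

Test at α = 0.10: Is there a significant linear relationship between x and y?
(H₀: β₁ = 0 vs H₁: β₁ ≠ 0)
Fail to reject H₀: p-value = 0.5290 ≥ α = 0.10. The linear relationship is not significant at the 10% level.

Hypothesis test for the slope coefficient:

H₀: β₁ = 0 (no linear relationship)
H₁: β₁ ≠ 0 (linear relationship exists)

Test statistic: t = β̂₁ / SE(β̂₁) = -0.1398 / 0.2182 = -0.6407

p = 0.5290: how often a slope estimate this far from 0 (in SE units) would arise by chance if β₁ were truly 0.

Decision rule: reject H₀ if p-value < α.
p-value = 0.5290 ≥ α = 0.10 → fail to reject H₀.

At α = 0.10 the data do not provide convincing evidence of a nonzero slope.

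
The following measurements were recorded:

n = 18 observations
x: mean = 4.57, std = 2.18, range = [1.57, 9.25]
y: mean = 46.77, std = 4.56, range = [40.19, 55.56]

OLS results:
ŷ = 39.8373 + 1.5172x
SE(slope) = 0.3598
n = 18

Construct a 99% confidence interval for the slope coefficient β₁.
The 99% CI for β₁ is (0.4663, 2.5681)

Confidence interval for the slope:

The 99% CI for β₁ is: β̂₁ ± t*(α/2, n-2) × SE(β̂₁)

Step 1: Find critical t-value
- Confidence level = 0.99
- Degrees of freedom = n - 2 = 18 - 2 = 16
- t*(α/2, 16) = 2.9208

Step 2: Calculate margin of error
Margin = 2.9208 × 0.3598 = 1.0509

Step 3: Construct interval
CI = 1.5172 ± 1.0509
CI = (0.4663, 2.5681)

Interpretation: We are 99% confident that the true slope β₁ lies between 0.4663 and 2.5681.
Both endpoints are positive, so the data support a genuinely positive slope at this confidence level.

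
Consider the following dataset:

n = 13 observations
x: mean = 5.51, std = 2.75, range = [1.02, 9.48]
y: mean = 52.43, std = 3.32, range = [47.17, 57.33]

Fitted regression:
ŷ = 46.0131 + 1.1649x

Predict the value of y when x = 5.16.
ŷ = 52.0240

To predict y for x = 5.16, substitute into the regression equation:

ŷ = 46.0131 + 1.1649 × 5.16
ŷ = 46.0131 + 6.0109
ŷ = 52.0240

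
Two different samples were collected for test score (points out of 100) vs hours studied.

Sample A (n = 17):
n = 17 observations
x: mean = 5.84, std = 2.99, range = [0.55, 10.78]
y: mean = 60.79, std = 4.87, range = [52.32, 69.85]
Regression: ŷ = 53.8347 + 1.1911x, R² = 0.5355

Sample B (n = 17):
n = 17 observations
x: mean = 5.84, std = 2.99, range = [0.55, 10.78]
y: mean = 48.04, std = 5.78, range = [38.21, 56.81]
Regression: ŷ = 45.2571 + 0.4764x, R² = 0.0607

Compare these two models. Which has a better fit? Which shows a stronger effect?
Model A has the better fit (R² = 0.5355 vs 0.0607). Model A shows the stronger effect (|β₁| = 1.1911 vs 0.4764).

Model Comparison:

Fit — compare R²:
- Model A: R² = 0.5355 → 53.55% of variance in test score explained
- Model B: R² = 0.0607 → 6.07% of variance in test score explained
- 0.5355 > 0.0607 → Model A has the better fit

Which has the larger per-hour effect? (|β₁|)
- Model A: β₁ = 1.1911 → predicted test score rises 1.1911 points per additional hour of study time
- Model B: β₁ = 0.4764 → predicted test score rises 0.4764 points per additional hour of study time
- |1.1911| > |0.4764| → Model A shows the stronger marginal effect

Note: A steeper slope doesn't make a better model if the scatter around the line is large.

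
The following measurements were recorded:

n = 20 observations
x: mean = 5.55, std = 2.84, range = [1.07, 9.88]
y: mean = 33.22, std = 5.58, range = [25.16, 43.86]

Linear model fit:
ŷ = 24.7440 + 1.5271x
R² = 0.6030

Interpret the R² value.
About 60.30% of the variability in y is accounted for by the regression on x (R² = 0.6030) — a moderate linear fit.

The coefficient of determination R² is the fraction of the total variation in y that the fitted line accounts for.

Here R² = 0.6030:
- Explained: 60.30% of the variation in y
- Unexplained (residual): 100% − 60.30% = 39.70%
- Rule of thumb (below 0.3 weak; 0.3 to below 0.7 moderate; 0.7 and above strong) → moderate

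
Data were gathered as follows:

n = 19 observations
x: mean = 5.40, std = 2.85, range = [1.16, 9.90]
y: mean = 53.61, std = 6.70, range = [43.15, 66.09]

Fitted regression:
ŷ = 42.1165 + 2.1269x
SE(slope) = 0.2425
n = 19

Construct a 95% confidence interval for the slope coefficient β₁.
The 95% CI for β₁ is (1.6153, 2.6385)

Confidence interval for the slope:

The 95% CI for β₁ is: β̂₁ ± t*(α/2, n-2) × SE(β̂₁)

Step 1: Find critical t-value
- Confidence level = 0.95
- Degrees of freedom = n - 2 = 19 - 2 = 17
- t*(α/2, 17) = 2.1098

Step 2: Calculate margin of error
Margin = 2.1098 × 0.2425 = 0.5116

Step 3: Construct interval
CI = 2.1269 ± 0.5116
CI = (1.6153, 2.6385)

Interpretation: each one-unit increase in x is associated with a change in mean y of between 1.6153 and 2.6385, with 95% confidence.
Since 0 is outside the interval, a two-sided test at α = 0.05 would reject H₀: β₁ = 0.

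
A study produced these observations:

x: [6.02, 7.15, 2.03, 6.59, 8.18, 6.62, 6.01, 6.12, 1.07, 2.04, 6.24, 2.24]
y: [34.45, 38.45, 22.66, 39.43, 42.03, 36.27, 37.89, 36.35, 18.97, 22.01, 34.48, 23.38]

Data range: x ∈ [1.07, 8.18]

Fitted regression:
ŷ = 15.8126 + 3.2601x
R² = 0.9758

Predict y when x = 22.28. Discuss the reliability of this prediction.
The equation gives ŷ = 88.4476; however x = 22.28 is 14.10 units above the observed range, so this extrapolated value should not be trusted.

Prediction calculation:
ŷ = 15.8126 + 3.2601 × 22.28
ŷ = 88.4476

Reliability:
- Data range: x ∈ [1.07, 8.18]
- Prediction point: x = 22.28 is 14.10 units above the observed range → this is EXTRAPOLATION, not interpolation

Why that matters here:
- Real relationships often flatten, saturate, or turn nonlinear at extremes
- There are no observations near this x to validate the fitted line there

A defensible statement: 'if the linear trend continued to x = 22.28, y would be about 88.4476' — the premise is untested.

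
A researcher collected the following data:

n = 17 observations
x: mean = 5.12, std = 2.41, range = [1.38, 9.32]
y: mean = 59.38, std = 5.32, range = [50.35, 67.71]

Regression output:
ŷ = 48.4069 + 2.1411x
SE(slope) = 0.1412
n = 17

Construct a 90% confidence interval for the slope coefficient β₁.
The 90% CI for β₁ is (1.8936, 2.3886)

Confidence interval for the slope:

The 90% CI for β₁ is: β̂₁ ± t*(α/2, n-2) × SE(β̂₁)

Step 1: Find critical t-value
- Confidence level = 0.9
- Degrees of freedom = n - 2 = 17 - 2 = 15
- t*(α/2, 15) = 1.7531

Step 2: Calculate margin of error
Margin = 1.7531 × 0.1412 = 0.2475

Step 3: Construct interval
CI = 2.1411 ± 0.2475
CI = (1.8936, 2.3886)

Interpretation: We are 90% confident that the true slope β₁ lies between 1.8936 and 2.3886.
Both endpoints are positive, so the data support a genuinely positive slope at this confidence level.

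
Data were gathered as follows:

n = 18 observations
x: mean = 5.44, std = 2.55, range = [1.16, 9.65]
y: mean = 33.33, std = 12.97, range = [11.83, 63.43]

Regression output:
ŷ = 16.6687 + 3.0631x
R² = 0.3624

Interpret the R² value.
R² = 0.3624 means 36.24% of the variation in y is explained by the linear relationship with x. This indicates a moderate fit.

R² = 1 − SS_res/SS_tot compares the residual scatter to the total scatter of y about its mean.

Here R² = 0.3624:
- Explained: 36.24% of the variation in y
- Unexplained (residual): 100% − 36.24% = 63.76%
- Rule of thumb (below 0.3 weak; 0.3 to below 0.7 moderate; 0.7 and above strong) → moderate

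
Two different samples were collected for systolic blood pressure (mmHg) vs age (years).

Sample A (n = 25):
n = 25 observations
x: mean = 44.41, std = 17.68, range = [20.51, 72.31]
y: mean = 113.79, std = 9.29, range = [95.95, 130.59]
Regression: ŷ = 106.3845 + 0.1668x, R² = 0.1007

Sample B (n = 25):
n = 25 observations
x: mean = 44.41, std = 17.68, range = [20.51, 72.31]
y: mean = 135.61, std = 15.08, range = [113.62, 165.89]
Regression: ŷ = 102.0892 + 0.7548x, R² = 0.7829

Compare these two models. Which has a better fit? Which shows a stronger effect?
Model B has the better fit (R² = 0.7829 vs 0.1007). Model B shows the stronger effect (|β₁| = 0.7548 vs 0.1668).

Model Comparison:

Which explains more variance? (R²)
- Model A: R² = 0.1007 → 10.07% of variance in blood pressure explained
- Model B: R² = 0.7829 → 78.29% of variance in blood pressure explained
- 0.7829 > 0.1007 → Model B has the better fit

Effect size (slope magnitude):
- Model A: β₁ = 0.1668 → predicted blood pressure rises 0.1668 mmHg per additional year of age
- Model B: β₁ = 0.7548 → predicted blood pressure rises 0.7548 mmHg per additional year of age
- |0.1668| < |0.7548| → Model B shows the stronger marginal effect

Note: A steeper slope doesn't make a better model if the scatter around the line is large.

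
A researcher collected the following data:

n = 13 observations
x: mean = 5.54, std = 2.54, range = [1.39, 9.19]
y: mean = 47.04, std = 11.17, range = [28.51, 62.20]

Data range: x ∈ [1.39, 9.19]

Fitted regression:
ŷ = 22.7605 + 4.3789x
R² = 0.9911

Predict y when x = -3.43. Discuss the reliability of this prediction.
The equation gives ŷ = 7.7409; however x = -3.43 is 4.82 units below the observed range, so this extrapolated value should not be trusted.

Prediction calculation:
ŷ = 22.7605 + 4.3789 × (-3.43)
ŷ = 7.7409

Reliability:
- Data range: x ∈ [1.39, 9.19]
- Prediction point: x = -3.43 is 4.82 units below the observed range → this is EXTRAPOLATION, not interpolation

Why that matters here:
- Real relationships often flatten, saturate, or turn nonlinear at extremes
- The linear relationship may not hold outside the observed range

Report the number if required, but flag clearly that it is an extrapolation.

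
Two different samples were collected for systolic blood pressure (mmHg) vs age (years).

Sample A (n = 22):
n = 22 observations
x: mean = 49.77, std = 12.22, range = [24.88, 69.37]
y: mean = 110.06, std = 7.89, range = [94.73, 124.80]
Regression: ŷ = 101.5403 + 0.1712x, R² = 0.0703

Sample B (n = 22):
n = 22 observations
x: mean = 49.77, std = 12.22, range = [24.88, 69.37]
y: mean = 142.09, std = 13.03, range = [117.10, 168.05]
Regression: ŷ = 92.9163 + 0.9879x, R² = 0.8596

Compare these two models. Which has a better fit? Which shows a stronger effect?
Model B has the better fit (R² = 0.8596 vs 0.0703). Model B shows the stronger effect (|β₁| = 0.9879 vs 0.1712).

Model Comparison:

Which explains more variance? (R²)
- Model A: R² = 0.0703 → 7.03% of variance in blood pressure explained
- Model B: R² = 0.8596 → 85.96% of variance in blood pressure explained
- 0.8596 > 0.0703 → Model B has the better fit

Which has the larger per-year effect? (|β₁|)
- Model A: β₁ = 0.1712 → predicted blood pressure rises 0.1712 mmHg per additional year of age
- Model B: β₁ = 0.9879 → predicted blood pressure rises 0.9879 mmHg per additional year of age
- |0.1712| < |0.9879| → Model B shows the stronger marginal effect

Notes:
- The two samples could reflect different populations, time periods, or measurement quality.
- R² measures how tightly points cluster around the line; β₁ measures how steep the line is — they answer different questions.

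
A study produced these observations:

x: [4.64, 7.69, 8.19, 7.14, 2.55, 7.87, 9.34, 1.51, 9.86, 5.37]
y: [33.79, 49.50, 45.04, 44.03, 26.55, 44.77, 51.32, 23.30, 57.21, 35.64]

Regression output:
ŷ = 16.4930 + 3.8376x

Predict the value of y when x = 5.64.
ŷ = 38.1371

To predict y for x = 5.64, substitute into the regression equation:

ŷ = 16.4930 + 3.8376 × 5.64
ŷ = 16.4930 + 21.6441
ŷ = 38.1371

This is a point prediction; actual observations scatter around it by roughly the residual standard deviation.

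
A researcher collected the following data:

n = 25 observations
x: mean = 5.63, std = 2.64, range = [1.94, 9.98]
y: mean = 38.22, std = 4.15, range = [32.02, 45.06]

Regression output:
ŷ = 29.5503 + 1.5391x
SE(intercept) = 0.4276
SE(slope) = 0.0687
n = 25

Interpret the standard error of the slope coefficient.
SE(slope) = 0.0687 measures the uncertainty in the estimated slope. The coefficient is estimated precisely (SE/|β̂₁| = 4.5%).

SE(β̂₁) = 0.0687 says: if we drew many samples of n = 25 from the same population and refit each time, the fitted slopes would scatter with a standard deviation of roughly 0.0687 around the true β₁.

Relative precision:
- SE / |β̂₁| = 0.0687 / 1.5391 = 4.5%
- Rule of thumb (under 20%: precise; 20% to under 50%: moderately precise; 50% or more: imprecise) → precise

Link to the t-test: t = β̂₁ / SE(β̂₁) = 1.5391 / 0.0687 = 22.4032, the statistic for H₀: β₁ = 0.

What drives SE(β̂₁): more residual scatter → larger SE; larger n (here n = 25) → smaller SE; wider spread of x values → smaller SE.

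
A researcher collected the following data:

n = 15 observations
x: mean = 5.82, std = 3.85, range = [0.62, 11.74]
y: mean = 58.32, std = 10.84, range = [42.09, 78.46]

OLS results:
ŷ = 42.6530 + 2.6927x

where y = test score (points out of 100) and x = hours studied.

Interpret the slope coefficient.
An increase of one hour in study time is associated with a 2.6927 points increase in predicted test score.

The slope coefficient β₁ = 2.6927 represents the marginal effect of study time on test score.

Interpretation:
- Study time up by 1 hour → predicted test score increases by 2.6927 points
- The effect is assumed constant over the observed range of x (linearity)
- The slope describes association in these data, not necessarily a causal effect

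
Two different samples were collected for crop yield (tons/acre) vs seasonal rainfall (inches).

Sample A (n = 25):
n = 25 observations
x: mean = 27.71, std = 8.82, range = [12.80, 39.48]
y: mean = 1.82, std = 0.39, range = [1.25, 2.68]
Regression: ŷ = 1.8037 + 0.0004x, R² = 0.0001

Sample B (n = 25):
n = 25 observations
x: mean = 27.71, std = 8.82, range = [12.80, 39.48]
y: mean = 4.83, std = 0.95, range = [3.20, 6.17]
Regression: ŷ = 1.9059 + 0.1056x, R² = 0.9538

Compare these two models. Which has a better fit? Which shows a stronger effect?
Model B has the better fit (R² = 0.9538 vs 0.0001). Model B shows the stronger effect (|β₁| = 0.1056 vs 0.0004).

Model Comparison:

Which explains more variance? (R²)
- Model A: R² = 0.0001 → 0.01% of variance in crop yield explained
- Model B: R² = 0.9538 → 95.38% of variance in crop yield explained
- 0.9538 > 0.0001 → Model B has the better fit

Effect size (slope magnitude):
- Model A: β₁ = 0.0004 → predicted crop yield rises 0.0004 tons/acre per additional inch of rainfall
- Model B: β₁ = 0.1056 → predicted crop yield rises 0.1056 tons/acre per additional inch of rainfall
- |0.0004| < |0.1056| → Model B shows the stronger marginal effect

Note: The two samples could reflect different populations, time periods, or measurement quality.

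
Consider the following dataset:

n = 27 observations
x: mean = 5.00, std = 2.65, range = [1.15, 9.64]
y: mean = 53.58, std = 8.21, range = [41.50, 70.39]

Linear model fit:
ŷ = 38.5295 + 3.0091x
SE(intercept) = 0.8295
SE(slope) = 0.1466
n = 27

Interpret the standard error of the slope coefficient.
The slope 3.0091 is pinned down to within about ±0.1466 (one SE) by these data — relative uncertainty 4.9%, i.e. precise.

What SE measures:
- The standard error quantifies the sampling variability of the coefficient estimate
- It is the estimated standard deviation of β̂₁ across hypothetical repeated samples of the same size
- Smaller SE → more precise estimate

Relative precision:
- SE / |β̂₁| = 0.1466 / 3.0091 = 4.9%
- Rule of thumb (under 20%: precise; 20% to under 50%: moderately precise; 50% or more: imprecise) → precise

Link to interval estimation: a confidence interval for β₁ is β̂₁ ± t* × 0.1466, so SE sets the half-width per unit of t*.

What drives SE(β̂₁): wider spread of x values → smaller SE; more residual scatter → larger SE; larger n (here n = 27) → smaller SE.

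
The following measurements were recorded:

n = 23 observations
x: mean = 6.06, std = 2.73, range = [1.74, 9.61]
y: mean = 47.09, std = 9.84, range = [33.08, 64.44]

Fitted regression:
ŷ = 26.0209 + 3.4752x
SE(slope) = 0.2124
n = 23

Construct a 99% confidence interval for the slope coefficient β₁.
The 99% CI for β₁ is (2.8738, 4.0766)

Confidence interval for the slope:

The 99% CI for β₁ is: β̂₁ ± t*(α/2, n-2) × SE(β̂₁)

Step 1: Find critical t-value
- Confidence level = 0.99
- Degrees of freedom = n - 2 = 23 - 2 = 21
- t*(α/2, 21) = 2.8314

Step 2: Calculate margin of error
Margin = 2.8314 × 0.2124 = 0.6014

Step 3: Construct interval
CI = 3.4752 ± 0.6014
CI = (2.8738, 4.0766)

Interpretation: each one-unit increase in x is associated with a change in mean y of between 2.8738 and 4.0766, with 99% confidence.
Since 0 is outside the interval, a two-sided test at α = 0.01 would reject H₀: β₁ = 0.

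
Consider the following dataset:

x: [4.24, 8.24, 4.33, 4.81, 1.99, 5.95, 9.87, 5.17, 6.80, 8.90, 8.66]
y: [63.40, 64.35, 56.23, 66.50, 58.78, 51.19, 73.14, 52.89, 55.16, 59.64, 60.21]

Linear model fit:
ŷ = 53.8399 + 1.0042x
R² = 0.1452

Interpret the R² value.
The model explains 14.52% of the variance in y (R² = 0.1452), leaving 85.48% unexplained; the fit is weak.

The coefficient of determination R² is the fraction of the total variation in y that the fitted line accounts for.

Here R² = 0.1452:
- Explained: 14.52% of the variation in y
- Unexplained (residual): 100% − 14.52% = 85.48%
- Rule of thumb (below 0.3 weak; 0.3 to below 0.7 moderate; 0.7 and above strong) → weak

Note: R² says nothing about causation, and a high R² does not by itself mean the linear form is appropriate — check the residuals.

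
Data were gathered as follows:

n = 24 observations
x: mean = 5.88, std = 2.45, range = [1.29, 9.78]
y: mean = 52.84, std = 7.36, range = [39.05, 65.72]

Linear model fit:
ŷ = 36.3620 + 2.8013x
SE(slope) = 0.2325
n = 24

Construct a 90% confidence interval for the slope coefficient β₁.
The 90% CI for β₁ is (2.4021, 3.2005)

Confidence interval for the slope:

The 90% CI for β₁ is: β̂₁ ± t*(α/2, n-2) × SE(β̂₁)

Step 1: Find critical t-value
- Confidence level = 0.9
- Degrees of freedom = n - 2 = 24 - 2 = 22
- t*(α/2, 22) = 1.7171

Step 2: Calculate margin of error
Margin = 1.7171 × 0.2325 = 0.3992

Step 3: Construct interval
CI = 2.8013 ± 0.3992
CI = (2.4021, 3.2005)

Interpretation: We are 90% confident that the true slope β₁ lies between 2.4021 and 3.2005.
Both endpoints are positive, so the data support a genuinely positive slope at this confidence level.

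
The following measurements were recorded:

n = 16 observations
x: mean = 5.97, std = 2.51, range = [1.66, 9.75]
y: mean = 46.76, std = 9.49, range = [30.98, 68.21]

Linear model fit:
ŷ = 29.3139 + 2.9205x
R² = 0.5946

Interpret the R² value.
About 59.46% of the variability in y is accounted for by the regression on x (R² = 0.5946) — a moderate linear fit.

R² = 1 − SS_res/SS_tot compares the residual scatter to the total scatter of y about its mean.

Here R² = 0.5946:
- Explained: 59.46% of the variation in y
- Unexplained (residual): 100% − 59.46% = 40.54%
- Rule of thumb (below 0.3 weak; 0.3 to below 0.7 moderate; 0.7 and above strong) → moderate

Calculation: R² = 1 − (SS_res / SS_tot), where SS_res is the sum of squared residuals and SS_tot the total sum of squares.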